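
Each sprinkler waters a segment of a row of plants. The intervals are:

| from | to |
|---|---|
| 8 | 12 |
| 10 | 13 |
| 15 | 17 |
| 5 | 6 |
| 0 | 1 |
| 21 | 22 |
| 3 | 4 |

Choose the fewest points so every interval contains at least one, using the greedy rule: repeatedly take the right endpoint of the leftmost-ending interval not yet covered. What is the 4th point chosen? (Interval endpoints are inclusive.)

Sort by right endpoint; whenever an interval is uncovered, place a point at its right end.
Sorted: [0,1] [3,4] [5,6] [8,12] [10,13] [15,17] [21,22]
{[0,1]} hit by 1; {[3,4]} hit by 4; {[5,6]} hit by 6; {[8,12],[10,13]} hit by 12; {[15,17]} hit by 17; {[21,22]} hit by 22.
Points: 1, 4, 6, 12, 17, 22 (6 total).

12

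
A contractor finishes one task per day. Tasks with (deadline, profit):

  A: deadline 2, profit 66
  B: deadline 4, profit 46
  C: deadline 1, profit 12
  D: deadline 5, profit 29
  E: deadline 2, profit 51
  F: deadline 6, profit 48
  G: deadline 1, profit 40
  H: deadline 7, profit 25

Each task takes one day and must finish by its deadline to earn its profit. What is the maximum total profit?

265

Take jobs in profit order; each goes to the latest open slot no later than its deadline.
Profit order: A=66 E=51 F=48 B=46 G=40 D=29 H=25 C=12
Assign: A→slot 2, E→slot 1, F→slot 6, B→slot 4, G skipped, D→slot 5, H→slot 7, C skipped.
Slots: [1:E] [2:A] [4:B] [5:D] [6:F] [7:H]
Profit = 51 + 66 + 46 + 29 + 48 + 25 = 265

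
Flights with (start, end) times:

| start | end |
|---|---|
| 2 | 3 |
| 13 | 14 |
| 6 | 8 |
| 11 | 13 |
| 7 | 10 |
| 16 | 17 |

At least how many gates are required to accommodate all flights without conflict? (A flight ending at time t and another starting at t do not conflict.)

Events (time:±→running): 2:+→1 3:-→0 6:+→1 7:+→2 … peak 2.

2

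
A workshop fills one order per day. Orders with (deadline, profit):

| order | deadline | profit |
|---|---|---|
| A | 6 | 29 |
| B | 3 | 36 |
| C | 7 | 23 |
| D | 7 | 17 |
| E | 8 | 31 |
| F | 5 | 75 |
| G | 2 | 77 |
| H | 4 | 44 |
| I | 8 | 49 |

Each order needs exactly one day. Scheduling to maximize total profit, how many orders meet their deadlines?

8

Sort by profit descending; place each in the latest free slot ≤ its deadline.
By profit: G(d2,77), F(d5,75), I(d8,49), H(d4,44), B(d3,36), E(d8,31), A(d6,29), C(d7,23), D(d7,17)
G→slot 2; F→slot 5; I→slot 8; H→slot 4; B→slot 3; E→slot 7; A→slot 6; C→slot 1; D skipped.
8 of 9 scheduled.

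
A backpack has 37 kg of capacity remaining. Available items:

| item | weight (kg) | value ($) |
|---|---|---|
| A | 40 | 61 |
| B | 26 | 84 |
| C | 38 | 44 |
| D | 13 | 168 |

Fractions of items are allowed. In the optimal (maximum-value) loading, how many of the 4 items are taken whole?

1

Sort by value per unit weight and fill in that order.
Ratios (sorted): D 12.92, B 3.23, A 1.52, C 1.16
take D (13 @ 168); take 24/26 of B → 77.54. Capacity used 37/37.
1 item(s) taken whole; one partial (take 24/26 of B).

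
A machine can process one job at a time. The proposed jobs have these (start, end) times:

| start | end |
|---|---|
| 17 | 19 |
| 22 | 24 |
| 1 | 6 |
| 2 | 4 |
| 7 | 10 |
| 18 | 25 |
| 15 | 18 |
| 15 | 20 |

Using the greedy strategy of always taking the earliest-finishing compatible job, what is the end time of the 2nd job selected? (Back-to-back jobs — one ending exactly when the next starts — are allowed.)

Sort by end time and greedily take each interval whose start is ≥ the last chosen end.
By end time: (2,4), (1,6), (7,10), (15,18), (17,19), (15,20), (22,24), (18,25).
Pick (2,4); next start ≥ 4 → (7,10); next start ≥ 10 → (15,18); next start ≥ 18 → (22,24).
Selected: (2,4) (7,10) (15,18) (22,24)

10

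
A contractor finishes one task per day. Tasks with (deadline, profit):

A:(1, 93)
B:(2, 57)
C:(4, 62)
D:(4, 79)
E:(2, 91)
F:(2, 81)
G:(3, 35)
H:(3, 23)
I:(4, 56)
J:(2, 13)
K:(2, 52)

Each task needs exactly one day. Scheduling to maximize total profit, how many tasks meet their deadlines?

4

By profit: A(d1,93), E(d2,91), F(d2,81), D(d4,79), C(d4,62), B(d2,57), I(d4,56), K(d2,52), G(d3,35), H(d3,23), J(d2,13)
A→slot 1; E→slot 2; F skipped; D→slot 4; C→slot 3; B skipped; I skipped; K skipped; G skipped; H skipped; J skipped.
4 of 11 scheduled.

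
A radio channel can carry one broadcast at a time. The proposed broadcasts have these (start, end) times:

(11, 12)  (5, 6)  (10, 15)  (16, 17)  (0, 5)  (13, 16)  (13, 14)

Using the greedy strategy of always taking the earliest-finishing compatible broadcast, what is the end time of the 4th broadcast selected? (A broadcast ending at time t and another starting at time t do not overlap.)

Sort by end time and greedily take each interval whose start is ≥ the last chosen end.
By end time: (0,5), (5,6), (11,12), (13,14), (10,15), (13,16), (16,17).
Pick (0,5); next start ≥ 5 → (5,6); next start ≥ 6 → (11,12); next start ≥ 12 → (13,14); next start ≥ 14 → (16,17).
Selected: (0,5) (5,6) (11,12) (13,14) (16,17)

14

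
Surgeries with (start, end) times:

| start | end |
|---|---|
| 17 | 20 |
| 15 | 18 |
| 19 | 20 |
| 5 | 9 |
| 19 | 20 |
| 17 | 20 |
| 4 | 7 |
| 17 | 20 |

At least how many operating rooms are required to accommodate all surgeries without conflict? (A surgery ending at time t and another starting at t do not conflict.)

5

Events (time:±→running): 4:+→1 5:+→2 7:-→1 9:-→0 15:+→1 17:+→2 17:+→3 17:+→4 18:-→3 19:+→4 19:+→5 … peak 5.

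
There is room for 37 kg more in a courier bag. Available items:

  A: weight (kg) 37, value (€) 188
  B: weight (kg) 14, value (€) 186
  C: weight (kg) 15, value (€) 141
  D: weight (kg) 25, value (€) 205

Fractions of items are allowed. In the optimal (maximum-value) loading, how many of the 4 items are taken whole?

Sort by value per unit weight and fill in that order.
Ratios (sorted): B 13.29, C 9.40, D 8.20, A 5.08
take B (14 @ 186); take C (15 @ 141); take 8/25 of D → 65.60. Capacity used 37/37.
2 item(s) taken whole; one partial (take 8/25 of D).

2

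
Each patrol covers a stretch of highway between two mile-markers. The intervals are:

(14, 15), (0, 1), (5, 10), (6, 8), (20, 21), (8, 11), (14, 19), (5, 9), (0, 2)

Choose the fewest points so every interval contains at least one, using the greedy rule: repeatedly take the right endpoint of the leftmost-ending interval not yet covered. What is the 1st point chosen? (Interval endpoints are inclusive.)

Process intervals by earliest right end; each time one isn't hit yet, stab at its right endpoint.
By right end: [0,1]  [0,2]  [6,8]  [5,9]  [5,10]  [8,11]  [14,15]  [14,19]  [20,21]
[0,1] uncovered → point at 1; [6,8] uncovered → point at 8; [14,15] uncovered → point at 15; [20,21] uncovered → point at 21.
Points: 1, 8, 15, 21 (4 total).

1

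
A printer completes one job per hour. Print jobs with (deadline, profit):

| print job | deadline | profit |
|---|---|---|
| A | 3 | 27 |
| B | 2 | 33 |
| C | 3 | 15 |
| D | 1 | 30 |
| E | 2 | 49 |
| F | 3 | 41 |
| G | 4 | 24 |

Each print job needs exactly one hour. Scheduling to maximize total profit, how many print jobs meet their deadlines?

Profit order: E=49 F=41 B=33 D=30 A=27 G=24 C=15
Assign: E→slot 2, F→slot 3, B→slot 1, D skipped, A skipped, G→slot 4, C skipped.
Slots: [1:B] [2:E] [3:F] [4:G]
4 of 7 scheduled.

4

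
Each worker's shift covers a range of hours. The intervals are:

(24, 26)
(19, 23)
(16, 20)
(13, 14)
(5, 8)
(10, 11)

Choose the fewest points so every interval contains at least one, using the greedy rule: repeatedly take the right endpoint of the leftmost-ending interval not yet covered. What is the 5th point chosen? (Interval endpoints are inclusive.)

26

Sorted: [5,8] [10,11] [13,14] [16,20] [19,23] [24,26]
{[5,8]} hit by 8; {[10,11]} hit by 11; {[13,14]} hit by 14; {[16,20],[19,23]} hit by 20; {[24,26]} hit by 26.
Points: 8, 11, 14, 20, 26 (5 total).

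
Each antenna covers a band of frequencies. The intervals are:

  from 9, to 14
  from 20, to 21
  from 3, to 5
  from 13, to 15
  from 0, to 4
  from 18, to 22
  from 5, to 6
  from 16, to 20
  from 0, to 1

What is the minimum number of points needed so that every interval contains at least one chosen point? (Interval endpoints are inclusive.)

4

Process intervals by earliest right end; each time one isn't hit yet, stab at its right endpoint.
By right end: [0,1]  [0,4]  [3,5]  [5,6]  [9,14]  [13,15]  [16,20]  [20,21]  [18,22]
[0,1] uncovered → point at 1; [3,5] uncovered → point at 5; [9,14] uncovered → point at 14; [16,20] uncovered → point at 20.
Points: 1, 5, 14, 20 (4 total).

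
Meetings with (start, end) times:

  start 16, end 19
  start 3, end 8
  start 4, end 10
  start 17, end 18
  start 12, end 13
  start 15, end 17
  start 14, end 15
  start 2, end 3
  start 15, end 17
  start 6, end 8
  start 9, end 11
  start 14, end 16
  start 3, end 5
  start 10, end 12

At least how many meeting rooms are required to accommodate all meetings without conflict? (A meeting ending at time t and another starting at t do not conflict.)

Events (time:±→running): 2:+→1 3:-→0 3:+→1 3:+→2 4:+→3 … peak 3.

3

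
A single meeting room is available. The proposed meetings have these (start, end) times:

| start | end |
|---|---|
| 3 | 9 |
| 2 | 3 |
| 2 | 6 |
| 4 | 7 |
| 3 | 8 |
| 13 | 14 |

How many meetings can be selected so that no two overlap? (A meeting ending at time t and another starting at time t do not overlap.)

Sort by end time and greedily take each interval whose start is ≥ the last chosen end.
Sorted by end: (2,3)  (2,6)  (4,7)  (3,8)  (3,9)  (13,14)
take (2,3); take (4,7); take (13,14).
Selected 3 meetings.

3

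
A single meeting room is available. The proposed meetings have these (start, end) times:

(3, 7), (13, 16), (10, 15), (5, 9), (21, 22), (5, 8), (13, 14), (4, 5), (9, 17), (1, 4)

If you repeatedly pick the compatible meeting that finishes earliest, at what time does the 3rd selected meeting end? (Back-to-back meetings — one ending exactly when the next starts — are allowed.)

8

Order by finish time; keep every interval that doesn't clash with the previous kept one.
By end time: (1,4), (4,5), (3,7), (5,8), (5,9), (13,14), (10,15), (13,16), (9,17), (21,22).
Pick (1,4); next start ≥ 4 → (4,5); next start ≥ 5 → (5,8); next start ≥ 8 → (13,14); next start ≥ 14 → (21,22).
Selected: (1,4) (4,5) (5,8) (13,14) (21,22)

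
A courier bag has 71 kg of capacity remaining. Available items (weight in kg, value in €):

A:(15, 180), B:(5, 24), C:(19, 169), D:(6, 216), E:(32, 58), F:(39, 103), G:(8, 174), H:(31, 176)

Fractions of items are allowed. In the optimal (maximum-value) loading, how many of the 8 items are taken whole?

4

Sort by value per unit weight and fill in that order.
Ratios (sorted): D 36.00, G 21.75, A 12.00, C 8.89, H 5.68, B 4.80, F 2.64, E 1.81
take D (6 @ 216); take G (8 @ 174); take A (15 @ 180); take C (19 @ 169); take 23/31 of H → 130.58. Capacity used 71/71.
4 item(s) taken whole; one partial (take 23/31 of H).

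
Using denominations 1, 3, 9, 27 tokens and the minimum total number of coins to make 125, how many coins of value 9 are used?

125 = 4×27 + 1×9 + 2×3 + 2×1
Count of 9: 1

1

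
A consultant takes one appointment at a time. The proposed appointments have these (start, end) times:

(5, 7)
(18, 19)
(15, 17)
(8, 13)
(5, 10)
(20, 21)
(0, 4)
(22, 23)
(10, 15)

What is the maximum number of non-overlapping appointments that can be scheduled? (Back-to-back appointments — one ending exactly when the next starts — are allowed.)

7

Sort by end time and greedily take each interval whose start is ≥ the last chosen end.
By end time: (0,4), (5,7), (5,10), (8,13), (10,15), (15,17), (18,19), (20,21), (22,23).
Pick (0,4); next start ≥ 4 → (5,7); next start ≥ 7 → (8,13); next start ≥ 13 → (15,17); next start ≥ 17 → (18,19); next start ≥ 19 → (20,21); next start ≥ 21 → (22,23).
Selected 7 appointments.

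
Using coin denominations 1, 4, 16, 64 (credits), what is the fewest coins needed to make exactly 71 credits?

Greedy: take as many of the largest coin as possible, then repeat with the remainder.
71 = 1×64 + 1×4 + 3×1
Total coins = 1 + 1 + 3 = 5

5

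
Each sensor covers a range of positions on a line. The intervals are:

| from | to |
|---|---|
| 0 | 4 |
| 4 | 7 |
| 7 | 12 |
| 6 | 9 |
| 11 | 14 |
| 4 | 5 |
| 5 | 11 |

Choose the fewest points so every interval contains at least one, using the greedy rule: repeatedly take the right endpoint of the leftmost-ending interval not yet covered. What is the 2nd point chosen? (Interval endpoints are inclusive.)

9

Process intervals by earliest right end; each time one isn't hit yet, stab at its right endpoint.
By right end: [0,4]  [4,5]  [4,7]  [6,9]  [5,11]  [7,12]  [11,14]
[0,4] uncovered → point at 4; [6,9] uncovered → point at 9; [11,14] uncovered → point at 14.
Points: 4, 9, 14 (3 total).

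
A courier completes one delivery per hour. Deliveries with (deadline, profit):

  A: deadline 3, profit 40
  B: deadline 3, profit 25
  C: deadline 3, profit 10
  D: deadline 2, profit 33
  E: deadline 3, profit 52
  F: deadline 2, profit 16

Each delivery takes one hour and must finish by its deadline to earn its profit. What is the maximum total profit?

125

By profit: E(d3,52), A(d3,40), D(d2,33), B(d3,25), F(d2,16), C(d3,10)
E→slot 3; A→slot 2; D→slot 1; B skipped; F skipped; C skipped.
Profit = 33 + 40 + 52 = 125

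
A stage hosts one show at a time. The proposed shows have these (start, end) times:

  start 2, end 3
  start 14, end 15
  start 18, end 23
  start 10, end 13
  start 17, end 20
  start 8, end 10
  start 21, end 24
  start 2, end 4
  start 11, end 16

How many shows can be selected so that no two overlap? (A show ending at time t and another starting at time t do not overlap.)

Sorted by end: (2,3)  (2,4)  (8,10)  (10,13)  (14,15)  (11,16)  (17,20)  (18,23)  (21,24)
take (2,3); skip (2,4); take (8,10); take (10,13); take (14,15); take (17,20); skip (18,23); take (21,24).
Selected 6 shows.

6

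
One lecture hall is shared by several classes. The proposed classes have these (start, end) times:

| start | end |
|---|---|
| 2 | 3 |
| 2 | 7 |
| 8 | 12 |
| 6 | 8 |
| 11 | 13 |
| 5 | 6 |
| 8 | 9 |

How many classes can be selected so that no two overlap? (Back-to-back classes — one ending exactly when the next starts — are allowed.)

5

Sorted by end: (2,3)  (5,6)  (2,7)  (6,8)  (8,9)  (8,12)  (11,13)
take (2,3); take (5,6); take (6,8); take (8,9); take (11,13).
Selected 5 classes.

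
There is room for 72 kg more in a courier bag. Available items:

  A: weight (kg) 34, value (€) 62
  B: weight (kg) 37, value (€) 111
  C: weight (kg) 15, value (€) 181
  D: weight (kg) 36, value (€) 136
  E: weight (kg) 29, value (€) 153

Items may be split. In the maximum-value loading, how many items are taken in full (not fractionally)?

2

Greedy by value/weight ratio, highest first.
Ratios (sorted): C 12.07, E 5.28, D 3.78, B 3.00, A 1.82
take C (15 @ 181); take E (29 @ 153); take 28/36 of D → 105.78. Capacity used 72/72.
2 item(s) taken whole; one partial (take 28/36 of D).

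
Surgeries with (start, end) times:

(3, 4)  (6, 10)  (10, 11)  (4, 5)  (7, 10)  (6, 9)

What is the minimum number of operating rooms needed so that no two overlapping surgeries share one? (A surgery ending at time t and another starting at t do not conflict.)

3

starts: [3, 4, 6, 6, 7, 10]
ends:   [4, 5, 9, 10, 10, 11]
s3→1 e4→0 s4→1 e5→0 s6→1 s6→2 s7→3  — peak 3.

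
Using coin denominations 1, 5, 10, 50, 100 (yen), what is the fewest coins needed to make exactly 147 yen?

8

Use the largest denomination that fits, subtract, and repeat.
147 − 1×100→47 − 4×10→7 − 1×5→2 − 2×1→0
Total coins = 1 + 4 + 1 + 2 = 8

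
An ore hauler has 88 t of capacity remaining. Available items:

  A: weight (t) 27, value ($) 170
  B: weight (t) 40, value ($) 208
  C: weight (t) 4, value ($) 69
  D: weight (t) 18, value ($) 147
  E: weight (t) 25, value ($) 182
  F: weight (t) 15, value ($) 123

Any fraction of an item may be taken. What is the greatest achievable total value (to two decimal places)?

684.70

Order: C (69/4=17.25) > F (123/15=8.20) > D (147/18=8.17) > E (182/25=7.28) > A (170/27=6.30) > B (208/40=5.20)
Fill: take C (4 @ 69) → take F (15 @ 123) → take D (18 @ 147) → take E (25 @ 182) → take 26/27 of A → 163.70; 88/88 used.
Total value = 684.70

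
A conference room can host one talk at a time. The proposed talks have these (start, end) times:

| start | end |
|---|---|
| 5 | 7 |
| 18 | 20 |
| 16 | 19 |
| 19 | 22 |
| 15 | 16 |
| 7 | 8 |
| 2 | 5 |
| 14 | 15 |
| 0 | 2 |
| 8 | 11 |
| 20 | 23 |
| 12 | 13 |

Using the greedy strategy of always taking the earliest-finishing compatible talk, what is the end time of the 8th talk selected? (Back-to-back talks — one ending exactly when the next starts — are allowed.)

Order by finish time; keep every interval that doesn't clash with the previous kept one.
By end time: (0,2), (2,5), (5,7), (7,8), (8,11), (12,13), (14,15), (15,16), (16,19), (18,20), (19,22), (20,23).
Pick (0,2); next start ≥ 2 → (2,5); next start ≥ 5 → (5,7); next start ≥ 7 → (7,8); next start ≥ 8 → (8,11); next start ≥ 11 → (12,13); next start ≥ 13 → (14,15); next start ≥ 15 → (15,16); next start ≥ 16 → (16,19); next start ≥ 19 → (19,22).
Selected: (0,2) (2,5) (5,7) (7,8) (8,11) (12,13) (14,15) (15,16) (16,19) (19,22)

16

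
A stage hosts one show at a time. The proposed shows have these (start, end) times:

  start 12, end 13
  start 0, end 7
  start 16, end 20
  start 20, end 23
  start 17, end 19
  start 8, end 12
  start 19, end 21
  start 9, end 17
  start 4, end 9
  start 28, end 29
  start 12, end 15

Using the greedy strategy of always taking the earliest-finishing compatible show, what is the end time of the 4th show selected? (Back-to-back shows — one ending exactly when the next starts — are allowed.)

19

Sort by end time and greedily take each interval whose start is ≥ the last chosen end.
Sorted by end: (0,7)  (4,9)  (8,12)  (12,13)  (12,15)  (9,17)  (17,19)  (16,20)  (19,21)  (20,23)  (28,29)
take (0,7); take (8,12); take (12,13); take (17,19); take (19,21); take (28,29).
Selected: (0,7) (8,12) (12,13) (17,19) (19,21) (28,29)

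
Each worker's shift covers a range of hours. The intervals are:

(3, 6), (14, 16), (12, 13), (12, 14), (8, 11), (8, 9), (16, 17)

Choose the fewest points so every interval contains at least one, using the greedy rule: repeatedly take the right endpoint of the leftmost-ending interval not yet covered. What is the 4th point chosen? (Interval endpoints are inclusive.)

Process intervals by earliest right end; each time one isn't hit yet, stab at its right endpoint.
Sorted: [3,6] [8,9] [8,11] [12,13] [12,14] [14,16] [16,17]
{[3,6]} hit by 6; {[8,9],[8,11]} hit by 9; {[12,13],[12,14]} hit by 13; {[14,16],[16,17]} hit by 16.
Points: 6, 9, 13, 16 (4 total).

16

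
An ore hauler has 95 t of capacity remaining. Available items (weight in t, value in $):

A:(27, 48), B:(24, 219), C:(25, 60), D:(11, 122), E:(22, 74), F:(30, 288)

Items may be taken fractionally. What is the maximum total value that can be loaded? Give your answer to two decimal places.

Ratios (sorted): D 11.09, F 9.60, B 9.12, E 3.36, C 2.40, A 1.78
take D (11 @ 122); take F (30 @ 288); take B (24 @ 219); take E (22 @ 74); take 8/25 of C → 19.20. Capacity used 95/95.
Total value = 722.20

722.20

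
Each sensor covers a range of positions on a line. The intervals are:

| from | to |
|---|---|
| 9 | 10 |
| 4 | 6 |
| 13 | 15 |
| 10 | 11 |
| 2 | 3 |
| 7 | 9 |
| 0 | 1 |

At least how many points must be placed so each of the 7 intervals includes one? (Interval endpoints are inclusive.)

6

Sorted: [0,1] [2,3] [4,6] [7,9] [9,10] [10,11] [13,15]
{[0,1]} hit by 1; {[2,3]} hit by 3; {[4,6]} hit by 6; {[7,9],[9,10]} hit by 9; {[10,11]} hit by 11; {[13,15]} hit by 15.
Points: 1, 3, 6, 9, 11, 15 (6 total).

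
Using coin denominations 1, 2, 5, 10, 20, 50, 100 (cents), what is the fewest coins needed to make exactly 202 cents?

3

202 − 2×100→2 − 1×2→0
Total coins = 2 + 1 = 3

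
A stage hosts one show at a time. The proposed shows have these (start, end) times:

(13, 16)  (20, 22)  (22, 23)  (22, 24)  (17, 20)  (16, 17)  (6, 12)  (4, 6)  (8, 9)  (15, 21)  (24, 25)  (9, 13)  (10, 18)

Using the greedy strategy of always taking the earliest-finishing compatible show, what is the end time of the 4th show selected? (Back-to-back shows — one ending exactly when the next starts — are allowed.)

By end time: (4,6), (8,9), (6,12), (9,13), (13,16), (16,17), (10,18), (17,20), (15,21), (20,22), (22,23), (22,24), (24,25).
Pick (4,6); next start ≥ 6 → (8,9); next start ≥ 9 → (9,13); next start ≥ 13 → (13,16); next start ≥ 16 → (16,17); next start ≥ 17 → (17,20); next start ≥ 20 → (20,22); next start ≥ 22 → (22,23); next start ≥ 23 → (24,25).
Selected: (4,6) (8,9) (9,13) (13,16) (16,17) (17,20) (20,22) (22,23) (24,25)

16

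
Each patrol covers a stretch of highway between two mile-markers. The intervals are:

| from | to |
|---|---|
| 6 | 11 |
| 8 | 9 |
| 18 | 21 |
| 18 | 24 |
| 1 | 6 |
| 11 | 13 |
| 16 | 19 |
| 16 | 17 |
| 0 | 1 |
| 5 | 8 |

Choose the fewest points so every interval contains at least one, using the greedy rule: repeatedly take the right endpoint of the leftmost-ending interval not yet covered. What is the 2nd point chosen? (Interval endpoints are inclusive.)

8

By right end: [0,1]  [1,6]  [5,8]  [8,9]  [6,11]  [11,13]  [16,17]  [16,19]  [18,21]  [18,24]
[0,1] uncovered → point at 1; [5,8] uncovered → point at 8; [11,13] uncovered → point at 13; [16,17] uncovered → point at 17; [18,21] uncovered → point at 21.
Points: 1, 8, 13, 17, 21 (5 total).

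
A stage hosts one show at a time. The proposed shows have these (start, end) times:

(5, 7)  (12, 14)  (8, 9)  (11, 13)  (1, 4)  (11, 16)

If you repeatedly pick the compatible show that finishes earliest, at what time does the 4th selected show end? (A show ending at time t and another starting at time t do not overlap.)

13

Greedy by earliest finish: after sorting by end time, pick each interval compatible with the last pick.
By end time: (1,4), (5,7), (8,9), (11,13), (12,14), (11,16).
Pick (1,4); next start ≥ 4 → (5,7); next start ≥ 7 → (8,9); next start ≥ 9 → (11,13).
Selected: (1,4) (5,7) (8,9) (11,13)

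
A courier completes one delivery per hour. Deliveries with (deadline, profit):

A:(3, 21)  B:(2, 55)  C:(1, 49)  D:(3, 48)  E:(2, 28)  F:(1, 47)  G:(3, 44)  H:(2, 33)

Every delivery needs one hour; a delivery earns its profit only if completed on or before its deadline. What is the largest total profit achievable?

152

Sort by profit descending; place each in the latest free slot ≤ its deadline.
By profit: B(d2,55), C(d1,49), D(d3,48), F(d1,47), G(d3,44), H(d2,33), E(d2,28), A(d3,21)
B→slot 2; C→slot 1; D→slot 3; F skipped; G skipped; H skipped; E skipped; A skipped.
Profit = 49 + 55 + 48 = 152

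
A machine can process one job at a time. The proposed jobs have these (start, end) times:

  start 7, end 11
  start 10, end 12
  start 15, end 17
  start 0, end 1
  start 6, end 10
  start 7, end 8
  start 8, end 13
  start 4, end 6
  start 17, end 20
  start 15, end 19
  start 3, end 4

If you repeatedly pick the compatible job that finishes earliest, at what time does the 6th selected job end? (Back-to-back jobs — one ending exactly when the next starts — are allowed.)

Sorted by end: (0,1)  (3,4)  (4,6)  (7,8)  (6,10)  (7,11)  (10,12)  (8,13)  (15,17)  (15,19)  (17,20)
take (0,1); take (3,4); take (4,6); take (7,8); skip (6,10); take (10,12); take (15,17); take (17,20).
Selected: (0,1) (3,4) (4,6) (7,8) (10,12) (15,17) (17,20)

17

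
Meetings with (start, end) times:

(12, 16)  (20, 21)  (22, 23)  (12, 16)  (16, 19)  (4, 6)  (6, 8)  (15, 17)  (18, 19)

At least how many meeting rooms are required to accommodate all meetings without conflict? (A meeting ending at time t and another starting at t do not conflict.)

3

Count concurrent intervals with a sweep; the peak is the room count.
starts: [4, 6, 12, 12, 15, 16, 18, 20, 22]
ends:   [6, 8, 16, 16, 17, 19, 19, 21, 23]
s4→1 e6→0 s6→1 e8→0 s12→1 s12→2 s15→3  — peak 3.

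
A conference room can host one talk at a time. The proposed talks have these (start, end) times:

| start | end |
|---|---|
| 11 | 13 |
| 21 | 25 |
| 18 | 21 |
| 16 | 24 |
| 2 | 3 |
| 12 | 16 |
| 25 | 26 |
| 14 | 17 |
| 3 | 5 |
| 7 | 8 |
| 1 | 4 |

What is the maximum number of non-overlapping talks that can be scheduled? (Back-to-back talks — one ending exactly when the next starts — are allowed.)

8

Order by finish time; keep every interval that doesn't clash with the previous kept one.
By end time: (2,3), (1,4), (3,5), (7,8), (11,13), (12,16), (14,17), (18,21), (16,24), (21,25), (25,26).
Pick (2,3); next start ≥ 3 → (3,5); next start ≥ 5 → (7,8); next start ≥ 8 → (11,13); next start ≥ 13 → (14,17); next start ≥ 17 → (18,21); next start ≥ 21 → (21,25); next start ≥ 25 → (25,26).
Selected 8 talks.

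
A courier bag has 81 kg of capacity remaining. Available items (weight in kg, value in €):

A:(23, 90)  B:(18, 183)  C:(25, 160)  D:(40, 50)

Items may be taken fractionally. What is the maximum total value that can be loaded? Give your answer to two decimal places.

Sort by value per unit weight and fill in that order.
Order: B (183/18=10.17) > C (160/25=6.40) > A (90/23=3.91) > D (50/40=1.25)
Fill: take B (18 @ 183) → take C (25 @ 160) → take A (23 @ 90) → take 15/40 of D → 18.75; 81/81 used.
Total value = 451.75

451.75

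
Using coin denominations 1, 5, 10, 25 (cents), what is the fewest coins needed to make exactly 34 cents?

Use the largest denomination that fits, subtract, and repeat.
34 = 1×25 + 1×5 + 4×1
Total coins = 1 + 1 + 4 = 6

6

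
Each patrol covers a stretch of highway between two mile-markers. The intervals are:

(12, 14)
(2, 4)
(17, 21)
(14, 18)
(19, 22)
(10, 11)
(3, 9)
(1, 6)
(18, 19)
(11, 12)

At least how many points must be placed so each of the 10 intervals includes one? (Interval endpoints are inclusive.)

4

By right end: [2,4]  [1,6]  [3,9]  [10,11]  [11,12]  [12,14]  [14,18]  [18,19]  [17,21]  [19,22]
[2,4] uncovered → point at 4; [10,11] uncovered → point at 11; [12,14] uncovered → point at 14; [18,19] uncovered → point at 19.
Points: 4, 11, 14, 19 (4 total).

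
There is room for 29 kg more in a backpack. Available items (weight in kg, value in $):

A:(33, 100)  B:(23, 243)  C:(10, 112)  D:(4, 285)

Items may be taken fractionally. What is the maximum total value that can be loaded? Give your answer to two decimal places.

Sort by value per unit weight and fill in that order.
Order: D (285/4=71.25) > C (112/10=11.20) > B (243/23=10.57) > A (100/33=3.03)
Fill: take D (4 @ 285) → take C (10 @ 112) → take 15/23 of B → 158.48; 29/29 used.
Total value = 555.48

555.48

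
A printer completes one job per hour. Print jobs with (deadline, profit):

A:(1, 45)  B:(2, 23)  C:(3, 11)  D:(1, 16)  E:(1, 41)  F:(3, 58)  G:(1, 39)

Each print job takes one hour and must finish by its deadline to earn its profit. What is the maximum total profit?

126

By profit: F(d3,58), A(d1,45), E(d1,41), G(d1,39), B(d2,23), D(d1,16), C(d3,11)
F→slot 3; A→slot 1; E skipped; G skipped; B→slot 2; D skipped; C skipped.
Profit = 45 + 23 + 58 = 126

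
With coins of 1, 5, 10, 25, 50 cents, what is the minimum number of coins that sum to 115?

115 − 2×50→15 − 1×10→5 − 1×5→0
Total coins = 2 + 1 + 1 = 4

4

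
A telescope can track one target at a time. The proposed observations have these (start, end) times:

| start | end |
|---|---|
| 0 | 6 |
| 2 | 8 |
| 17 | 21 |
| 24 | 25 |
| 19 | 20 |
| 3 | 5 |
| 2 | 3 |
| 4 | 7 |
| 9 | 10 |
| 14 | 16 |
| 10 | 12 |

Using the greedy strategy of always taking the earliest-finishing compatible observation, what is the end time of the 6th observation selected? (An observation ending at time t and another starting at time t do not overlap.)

Sorted by end: (2,3)  (3,5)  (0,6)  (4,7)  (2,8)  (9,10)  (10,12)  (14,16)  (19,20)  (17,21)  (24,25)
take (2,3); take (3,5); skip (4,7); take (9,10); take (10,12); take (14,16); take (19,20); skip (17,21); take (24,25).
Selected: (2,3) (3,5) (9,10) (10,12) (14,16) (19,20) (24,25)

20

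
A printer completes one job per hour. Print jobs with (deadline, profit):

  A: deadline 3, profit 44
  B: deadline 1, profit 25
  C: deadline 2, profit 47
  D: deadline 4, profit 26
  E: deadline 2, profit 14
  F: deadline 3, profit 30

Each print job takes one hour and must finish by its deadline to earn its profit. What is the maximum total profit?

By profit: C(d2,47), A(d3,44), F(d3,30), D(d4,26), B(d1,25), E(d2,14)
C→slot 2; A→slot 3; F→slot 1; D→slot 4; B skipped; E skipped.
Profit = 30 + 47 + 44 + 26 = 147

147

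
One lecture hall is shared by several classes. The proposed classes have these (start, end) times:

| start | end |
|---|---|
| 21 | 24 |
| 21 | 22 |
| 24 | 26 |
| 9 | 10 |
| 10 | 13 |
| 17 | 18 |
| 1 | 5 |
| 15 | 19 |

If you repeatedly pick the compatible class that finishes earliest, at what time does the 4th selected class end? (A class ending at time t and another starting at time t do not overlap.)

By end time: (1,5), (9,10), (10,13), (17,18), (15,19), (21,22), (21,24), (24,26).
Pick (1,5); next start ≥ 5 → (9,10); next start ≥ 10 → (10,13); next start ≥ 13 → (17,18); next start ≥ 18 → (21,22); next start ≥ 22 → (24,26).
Selected: (1,5) (9,10) (10,13) (17,18) (21,22) (24,26)

18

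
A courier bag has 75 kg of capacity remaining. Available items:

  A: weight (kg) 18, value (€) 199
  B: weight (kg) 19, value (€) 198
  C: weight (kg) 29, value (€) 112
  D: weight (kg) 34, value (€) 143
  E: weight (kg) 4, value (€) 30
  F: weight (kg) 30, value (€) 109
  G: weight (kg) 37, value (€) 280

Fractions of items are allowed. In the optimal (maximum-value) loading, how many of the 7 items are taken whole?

Sort by value per unit weight and fill in that order.
Order: A (199/18=11.06) > B (198/19=10.42) > G (280/37=7.57) > E (30/4=7.50) > D (143/34=4.21) > C (112/29=3.86) > F (109/30=3.63)
Fill: take A (18 @ 199) → take B (19 @ 198) → take G (37 @ 280) → take 1/4 of E → 7.50; 75/75 used.
3 item(s) taken whole; one partial (take 1/4 of E).

3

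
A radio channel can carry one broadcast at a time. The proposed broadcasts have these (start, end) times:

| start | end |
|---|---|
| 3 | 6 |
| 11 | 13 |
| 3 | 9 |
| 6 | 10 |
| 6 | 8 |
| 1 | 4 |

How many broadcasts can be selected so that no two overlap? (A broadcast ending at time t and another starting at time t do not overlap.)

3

Sorted by end: (1,4)  (3,6)  (6,8)  (3,9)  (6,10)  (11,13)
take (1,4); skip (3,6); take (6,8); skip (3,9); skip (6,10); take (11,13).
Selected 3 broadcasts.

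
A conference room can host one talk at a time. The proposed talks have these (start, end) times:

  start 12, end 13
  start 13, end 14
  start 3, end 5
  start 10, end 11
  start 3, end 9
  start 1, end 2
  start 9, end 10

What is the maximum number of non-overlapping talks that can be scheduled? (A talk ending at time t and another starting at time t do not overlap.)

6

Sorted by end: (1,2)  (3,5)  (3,9)  (9,10)  (10,11)  (12,13)  (13,14)
take (1,2); take (3,5); take (9,10); take (10,11); take (12,13); take (13,14).
Selected 6 talks.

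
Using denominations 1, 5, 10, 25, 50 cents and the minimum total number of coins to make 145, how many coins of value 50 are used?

2

Use the largest denomination that fits, subtract, and repeat.
145 = 2×50 + 1×25 + 2×10
Count of 50: 2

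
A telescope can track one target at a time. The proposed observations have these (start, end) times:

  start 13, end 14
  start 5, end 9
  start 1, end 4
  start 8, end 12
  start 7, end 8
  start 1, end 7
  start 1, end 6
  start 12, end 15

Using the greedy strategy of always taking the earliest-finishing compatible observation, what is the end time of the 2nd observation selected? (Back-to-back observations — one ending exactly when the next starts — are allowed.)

Greedy by earliest finish: after sorting by end time, pick each interval compatible with the last pick.
By end time: (1,4), (1,6), (1,7), (7,8), (5,9), (8,12), (13,14), (12,15).
Pick (1,4); next start ≥ 4 → (7,8); next start ≥ 8 → (8,12); next start ≥ 12 → (13,14).
Selected: (1,4) (7,8) (8,12) (13,14)

8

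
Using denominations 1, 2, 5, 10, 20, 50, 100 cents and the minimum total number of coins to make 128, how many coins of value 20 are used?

128 − 1×100→28 − 1×20→8 − 1×5→3 − 1×2→1 − 1×1→0
Count of 20: 1

1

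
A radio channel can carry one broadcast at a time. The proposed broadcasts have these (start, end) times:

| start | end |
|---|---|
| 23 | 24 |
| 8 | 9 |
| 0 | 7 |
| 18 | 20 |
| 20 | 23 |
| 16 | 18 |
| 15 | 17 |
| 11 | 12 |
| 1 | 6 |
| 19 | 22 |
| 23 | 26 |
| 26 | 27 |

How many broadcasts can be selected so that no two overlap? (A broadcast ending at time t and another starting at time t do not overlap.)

8

Sorted by end: (1,6)  (0,7)  (8,9)  (11,12)  (15,17)  (16,18)  (18,20)  (19,22)  (20,23)  (23,24)  (23,26)  (26,27)
take (1,6); take (8,9); take (11,12); take (15,17); skip (16,18); take (18,20); take (20,23); take (23,24); take (26,27).
Selected 8 broadcasts.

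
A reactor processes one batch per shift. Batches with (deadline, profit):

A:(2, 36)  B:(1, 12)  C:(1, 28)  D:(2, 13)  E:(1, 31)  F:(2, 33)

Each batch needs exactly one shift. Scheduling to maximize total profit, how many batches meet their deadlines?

Take jobs in profit order; each goes to the latest open slot no later than its deadline.
By profit: A(d2,36), F(d2,33), E(d1,31), C(d1,28), D(d2,13), B(d1,12)
A→slot 2; F→slot 1; E skipped; C skipped; D skipped; B skipped.
2 of 6 scheduled.

2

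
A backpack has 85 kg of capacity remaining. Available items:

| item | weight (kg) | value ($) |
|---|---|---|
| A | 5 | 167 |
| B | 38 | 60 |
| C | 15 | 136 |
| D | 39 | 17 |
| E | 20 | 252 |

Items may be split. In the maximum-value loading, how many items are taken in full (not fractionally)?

Ratios (sorted): A 33.40, E 12.60, C 9.07, B 1.58, D 0.44
take A (5 @ 167); take E (20 @ 252); take C (15 @ 136); take B (38 @ 60); take 7/39 of D → 3.05. Capacity used 85/85.
4 item(s) taken whole; one partial (take 7/39 of D).

4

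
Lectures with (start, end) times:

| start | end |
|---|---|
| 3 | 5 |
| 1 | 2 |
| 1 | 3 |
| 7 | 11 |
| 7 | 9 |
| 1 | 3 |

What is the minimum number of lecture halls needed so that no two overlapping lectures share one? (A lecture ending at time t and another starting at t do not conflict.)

3

starts: [1, 1, 1, 3, 7, 7]
ends:   [2, 3, 3, 5, 9, 11]
s1→1 s1→2 s1→3  — peak 3.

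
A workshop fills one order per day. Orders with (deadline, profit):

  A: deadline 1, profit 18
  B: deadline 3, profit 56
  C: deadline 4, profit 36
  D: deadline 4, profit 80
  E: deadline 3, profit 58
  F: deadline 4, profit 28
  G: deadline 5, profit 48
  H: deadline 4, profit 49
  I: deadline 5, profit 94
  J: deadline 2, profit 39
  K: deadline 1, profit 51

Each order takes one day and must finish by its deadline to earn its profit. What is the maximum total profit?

339

Take jobs in profit order; each goes to the latest open slot no later than its deadline.
By profit: I(d5,94), D(d4,80), E(d3,58), B(d3,56), K(d1,51), H(d4,49), G(d5,48), J(d2,39), C(d4,36), F(d4,28), A(d1,18)
I→slot 5; D→slot 4; E→slot 3; B→slot 2; K→slot 1; H skipped; G skipped; J skipped; C skipped; F skipped; A skipped.
Profit = 51 + 56 + 58 + 80 + 94 = 339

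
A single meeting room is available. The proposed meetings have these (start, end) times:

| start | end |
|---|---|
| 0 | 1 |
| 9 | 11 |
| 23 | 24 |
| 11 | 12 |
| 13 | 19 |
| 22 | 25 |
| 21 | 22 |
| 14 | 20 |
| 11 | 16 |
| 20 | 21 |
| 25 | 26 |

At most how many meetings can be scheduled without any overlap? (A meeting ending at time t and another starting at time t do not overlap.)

By end time: (0,1), (9,11), (11,12), (11,16), (13,19), (14,20), (20,21), (21,22), (23,24), (22,25), (25,26).
Pick (0,1); next start ≥ 1 → (9,11); next start ≥ 11 → (11,12); next start ≥ 12 → (13,19); next start ≥ 19 → (20,21); next start ≥ 21 → (21,22); next start ≥ 22 → (23,24); next start ≥ 24 → (25,26).
Selected 8 meetings.

8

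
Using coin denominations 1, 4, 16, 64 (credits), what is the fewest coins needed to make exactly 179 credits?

Greedy: take as many of the largest coin as possible, then repeat with the remainder.
179 = 2×64 + 3×16 + 3×1
Total coins = 2 + 3 + 3 = 8

8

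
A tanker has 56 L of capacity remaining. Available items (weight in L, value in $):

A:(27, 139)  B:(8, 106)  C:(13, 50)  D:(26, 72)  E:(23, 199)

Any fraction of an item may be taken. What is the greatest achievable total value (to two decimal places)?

433.70

Greedy by value/weight ratio, highest first.
Order: B (106/8=13.25) > E (199/23=8.65) > A (139/27=5.15) > C (50/13=3.85) > D (72/26=2.77)
Fill: take B (8 @ 106) → take E (23 @ 199) → take 25/27 of A → 128.70; 56/56 used.
Total value = 433.70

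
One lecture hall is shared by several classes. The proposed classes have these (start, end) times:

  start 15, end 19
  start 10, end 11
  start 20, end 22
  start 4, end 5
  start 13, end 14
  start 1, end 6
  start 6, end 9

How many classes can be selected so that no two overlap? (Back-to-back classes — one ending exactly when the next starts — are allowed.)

6

Sort by end time and greedily take each interval whose start is ≥ the last chosen end.
Sorted by end: (4,5)  (1,6)  (6,9)  (10,11)  (13,14)  (15,19)  (20,22)
take (4,5); take (6,9); take (10,11); take (13,14); take (15,19); take (20,22).
Selected 6 classes.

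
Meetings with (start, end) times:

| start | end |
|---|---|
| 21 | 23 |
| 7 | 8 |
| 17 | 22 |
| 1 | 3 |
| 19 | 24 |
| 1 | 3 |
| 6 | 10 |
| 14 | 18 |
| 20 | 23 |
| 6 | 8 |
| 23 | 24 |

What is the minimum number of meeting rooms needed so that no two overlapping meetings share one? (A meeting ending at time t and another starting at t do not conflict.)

4

Count concurrent intervals with a sweep; the peak is the room count.
starts: [1, 1, 6, 6, 7, 14, 17, 19, 20, 21, 23]
ends:   [3, 3, 8, 8, 10, 18, 22, 23, 23, 24, 24]
s1→1 s1→2 e3→1 e3→0 s6→1 s6→2 s7→3 e8→2 e8→1 e10→0 s14→1 s17→2 e18→1 s19→2 s20→3 s21→4  — peak 4.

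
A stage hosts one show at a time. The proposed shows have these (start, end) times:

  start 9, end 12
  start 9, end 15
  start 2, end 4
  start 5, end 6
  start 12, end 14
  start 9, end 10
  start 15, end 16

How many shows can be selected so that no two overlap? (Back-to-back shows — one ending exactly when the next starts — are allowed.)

5

Order by finish time; keep every interval that doesn't clash with the previous kept one.
Sorted by end: (2,4)  (5,6)  (9,10)  (9,12)  (12,14)  (9,15)  (15,16)
take (2,4); take (5,6); take (9,10); take (12,14); take (15,16).
Selected 5 shows.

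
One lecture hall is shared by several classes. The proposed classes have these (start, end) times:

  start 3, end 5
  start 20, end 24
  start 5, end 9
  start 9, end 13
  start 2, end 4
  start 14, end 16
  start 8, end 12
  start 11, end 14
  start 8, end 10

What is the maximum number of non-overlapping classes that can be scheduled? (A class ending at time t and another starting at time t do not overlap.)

By end time: (2,4), (3,5), (5,9), (8,10), (8,12), (9,13), (11,14), (14,16), (20,24).
Pick (2,4); next start ≥ 4 → (5,9); next start ≥ 9 → (9,13); next start ≥ 13 → (14,16); next start ≥ 16 → (20,24).
Selected 5 classes.

5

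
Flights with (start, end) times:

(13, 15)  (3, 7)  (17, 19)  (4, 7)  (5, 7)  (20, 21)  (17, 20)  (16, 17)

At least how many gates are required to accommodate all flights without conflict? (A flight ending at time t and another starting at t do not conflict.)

3

Events (time:±→running): 3:+→1 4:+→2 5:+→3 … peak 3.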